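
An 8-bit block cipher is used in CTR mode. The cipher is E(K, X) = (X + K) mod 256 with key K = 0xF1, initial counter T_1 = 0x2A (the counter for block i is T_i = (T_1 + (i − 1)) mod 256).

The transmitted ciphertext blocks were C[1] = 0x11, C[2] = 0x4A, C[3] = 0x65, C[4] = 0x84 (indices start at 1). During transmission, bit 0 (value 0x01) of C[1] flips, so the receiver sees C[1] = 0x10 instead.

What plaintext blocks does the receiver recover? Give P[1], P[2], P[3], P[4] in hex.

P[1] = 0x0B, P[2] = 0x56, P[3] = 0x78, P[4] = 0x9A

CTR decryption: S_i = E(K, T_i) where T_i is the counter for block i; P_i = C_i ⊕ S_i.
Only C[1] changed, to 0x10. In CTR, a change in C_i flips the same bit in P_i only; the keystream is unaffected. Decrypting the received ciphertext:
P[1]: T = 0x2A, S = E(K, T) = 0x1B; 0x10 ⊕ 0x1B = 0x0B.
P[2]: T = 0x2B, S = E(K, T) = 0x1C; 0x4A ⊕ 0x1C = 0x56.
P[3]: T = 0x2C, S = E(K, T) = 0x1D; 0x65 ⊕ 0x1D = 0x78.
P[4]: T = 0x2D, S = E(K, T) = 0x1E; 0x84 ⊕ 0x1E = 0x9A.
Blocks that differ from the original plaintext: P[1].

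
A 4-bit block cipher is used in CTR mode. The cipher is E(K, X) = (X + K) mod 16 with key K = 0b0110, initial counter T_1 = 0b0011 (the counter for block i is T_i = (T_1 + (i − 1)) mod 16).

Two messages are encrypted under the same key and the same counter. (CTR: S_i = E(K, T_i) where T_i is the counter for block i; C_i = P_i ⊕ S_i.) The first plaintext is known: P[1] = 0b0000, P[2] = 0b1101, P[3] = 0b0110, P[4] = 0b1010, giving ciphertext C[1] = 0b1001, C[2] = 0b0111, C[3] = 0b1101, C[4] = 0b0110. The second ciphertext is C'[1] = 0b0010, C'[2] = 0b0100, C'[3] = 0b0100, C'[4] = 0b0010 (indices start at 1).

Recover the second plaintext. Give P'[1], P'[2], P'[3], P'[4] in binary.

In CTR with a reused counter, both messages share the same keystream S_i, so C_i ⊕ C'_i = P_i ⊕ P'_i and thus P'_i = P_i ⊕ C_i ⊕ C'_i.
P'[1]: 0b0000 ⊕ 0b1001 ⊕ 0b0010 = 0b1011.
P'[2]: 0b1101 ⊕ 0b0111 ⊕ 0b0100 = 0b1110.
P'[3]: 0b0110 ⊕ 0b1101 ⊕ 0b0100 = 0b1111.
P'[4]: 0b1010 ⊕ 0b0110 ⊕ 0b0010 = 0b1110.

P'[1] = 0b1011, P'[2] = 0b1110, P'[3] = 0b1111, P'[4] = 0b1110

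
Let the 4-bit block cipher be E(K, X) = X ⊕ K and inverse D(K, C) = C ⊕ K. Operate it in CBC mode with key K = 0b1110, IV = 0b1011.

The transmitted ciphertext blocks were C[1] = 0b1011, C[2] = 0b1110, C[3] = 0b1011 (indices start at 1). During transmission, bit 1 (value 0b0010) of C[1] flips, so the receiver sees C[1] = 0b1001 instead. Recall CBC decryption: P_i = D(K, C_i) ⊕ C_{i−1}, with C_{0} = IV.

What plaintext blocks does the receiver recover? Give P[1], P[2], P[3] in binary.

Only C[1] changed, to 0b1001. In CBC, a change in C_i garbles P_i and flips the same bit in P_{i+1}. Decrypting the received ciphertext:
P[1]: D(K, 0b1001) = 0b0111; 0b0111 ⊕ 0b1011 = 0b1100.
P[2]: D(K, 0b1110) = 0b0000; 0b0000 ⊕ 0b1001 = 0b1001.
P[3]: D(K, 0b1011) = 0b0101; 0b0101 ⊕ 0b1110 = 0b1011.
Blocks that differ from the original plaintext: P[1], P[2].

P[1] = 0b1100, P[2] = 0b1001, P[3] = 0b1011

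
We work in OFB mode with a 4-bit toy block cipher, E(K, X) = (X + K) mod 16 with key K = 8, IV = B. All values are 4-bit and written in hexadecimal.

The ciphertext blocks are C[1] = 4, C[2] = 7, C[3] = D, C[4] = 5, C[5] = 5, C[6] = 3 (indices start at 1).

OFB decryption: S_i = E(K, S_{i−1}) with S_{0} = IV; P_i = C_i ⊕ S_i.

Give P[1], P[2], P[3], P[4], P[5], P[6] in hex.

P[1]: S = E(K, B) = 3; 4 ⊕ 3 = 7.
P[2]: S = E(K, 3) = B; 7 ⊕ B = C.
P[3]: S = E(K, B) = 3; D ⊕ 3 = E.
P[4]: S = E(K, 3) = B; 5 ⊕ B = E.
P[5]: S = E(K, B) = 3; 5 ⊕ 3 = 6.
P[6]: S = E(K, 3) = B; 3 ⊕ B = 8.

P[1] = 7, P[2] = C, P[3] = E, P[4] = E, P[5] = 6, P[6] = 8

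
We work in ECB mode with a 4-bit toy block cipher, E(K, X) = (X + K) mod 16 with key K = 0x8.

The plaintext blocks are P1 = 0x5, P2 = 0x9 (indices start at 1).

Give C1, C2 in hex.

ECB encryption: C_i = E(K, P_i).
C1: E(K, 0x5) = 0xD.
C2: E(K, 0x9) = 0x1.

C1 = 0xD, C2 = 0x1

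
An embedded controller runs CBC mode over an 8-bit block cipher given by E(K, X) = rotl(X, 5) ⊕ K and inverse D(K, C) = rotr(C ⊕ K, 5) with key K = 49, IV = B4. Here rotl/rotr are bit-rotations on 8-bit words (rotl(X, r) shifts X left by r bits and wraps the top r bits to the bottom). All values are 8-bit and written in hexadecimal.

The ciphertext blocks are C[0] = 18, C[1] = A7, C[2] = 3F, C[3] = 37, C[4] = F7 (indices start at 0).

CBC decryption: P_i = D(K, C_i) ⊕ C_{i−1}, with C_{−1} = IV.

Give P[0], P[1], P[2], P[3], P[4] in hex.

P[0]: D(K, 18) = 8A; 8A ⊕ B4 = 3E.
P[1]: D(K, A7) = 77; 77 ⊕ 18 = 6F.
P[2]: D(K, 3F) = B3; B3 ⊕ A7 = 14.
P[3]: D(K, 37) = F3; F3 ⊕ 3F = CC.
P[4]: D(K, F7) = F5; F5 ⊕ 37 = C2.

P[0] = 3E, P[1] = 6F, P[2] = 14, P[3] = CC, P[4] = C2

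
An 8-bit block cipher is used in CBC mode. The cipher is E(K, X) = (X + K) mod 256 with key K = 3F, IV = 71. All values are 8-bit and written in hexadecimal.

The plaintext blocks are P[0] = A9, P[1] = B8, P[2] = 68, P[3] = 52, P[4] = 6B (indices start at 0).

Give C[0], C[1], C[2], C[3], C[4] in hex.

C[0] = 17, C[1] = EE, C[2] = C5, C[3] = D6, C[4] = FC

CBC encryption: C_i = E(K, P_i ⊕ C_{i−1}), with C_{−1} = IV.
C[0]: P[0] ⊕ 71 = D8; E(K, D8) = 17.
C[1]: P[1] ⊕ 17 = AF; E(K, AF) = EE.
C[2]: P[2] ⊕ EE = 86; E(K, 86) = C5.
C[3]: P[3] ⊕ C5 = 97; E(K, 97) = D6.
C[4]: P[4] ⊕ D6 = BD; E(K, BD) = FC.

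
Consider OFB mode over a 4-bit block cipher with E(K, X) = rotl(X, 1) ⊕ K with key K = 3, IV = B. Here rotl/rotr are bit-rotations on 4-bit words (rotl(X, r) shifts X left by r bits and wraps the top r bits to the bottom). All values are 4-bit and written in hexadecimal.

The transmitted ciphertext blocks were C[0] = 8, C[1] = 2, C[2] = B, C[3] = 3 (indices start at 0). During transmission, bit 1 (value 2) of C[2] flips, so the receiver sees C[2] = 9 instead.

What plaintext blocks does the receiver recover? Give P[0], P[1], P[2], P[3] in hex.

P[0] = C, P[1] = 9, P[2] = D, P[3] = 8

OFB decryption: S_i = E(K, S_{i−1}) with S_{−1} = IV; P_i = C_i ⊕ S_i.
Only C[2] changed, to 9. In OFB, a change in C_i flips the same bit in P_i only; the keystream is unaffected. Decrypting the received ciphertext:
P[0]: S = E(K, B) = 4; 8 ⊕ 4 = C.
P[1]: S = E(K, 4) = B; 2 ⊕ B = 9.
P[2]: S = E(K, B) = 4; 9 ⊕ 4 = D.
P[3]: S = E(K, 4) = B; 3 ⊕ B = 8.
Blocks that differ from the original plaintext: P[2].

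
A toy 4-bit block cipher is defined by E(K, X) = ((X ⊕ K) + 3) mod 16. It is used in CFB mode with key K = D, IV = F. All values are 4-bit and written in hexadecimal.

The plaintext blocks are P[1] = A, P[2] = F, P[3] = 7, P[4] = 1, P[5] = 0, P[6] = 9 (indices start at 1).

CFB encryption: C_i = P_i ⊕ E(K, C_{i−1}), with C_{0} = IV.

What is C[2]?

C[2] = A

C[1]: E(K, F) = 5; A ⊕ 5 = F.
C[2]: E(K, F) = 5; F ⊕ 5 = A.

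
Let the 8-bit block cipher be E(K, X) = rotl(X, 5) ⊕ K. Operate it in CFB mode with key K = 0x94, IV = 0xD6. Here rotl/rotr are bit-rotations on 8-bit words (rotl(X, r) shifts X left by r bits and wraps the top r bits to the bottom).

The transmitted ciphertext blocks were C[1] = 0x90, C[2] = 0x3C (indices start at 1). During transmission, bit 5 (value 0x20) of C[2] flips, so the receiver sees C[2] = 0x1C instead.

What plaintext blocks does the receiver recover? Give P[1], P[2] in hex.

P[1] = 0xDE, P[2] = 0x9A

CFB decryption: P_i = C_i ⊕ E(K, C_{i−1}), with C_{0} = IV.
Only C[2] changed, to 0x1C. In CFB, a change in C_i flips the same bit in P_i and garbles P_{i+1}. Decrypting the received ciphertext:
P[1]: E(K, 0xD6) = 0x4E; 0x90 ⊕ 0x4E = 0xDE.
P[2]: E(K, 0x90) = 0x86; 0x1C ⊕ 0x86 = 0x9A.
Blocks that differ from the original plaintext: P[2].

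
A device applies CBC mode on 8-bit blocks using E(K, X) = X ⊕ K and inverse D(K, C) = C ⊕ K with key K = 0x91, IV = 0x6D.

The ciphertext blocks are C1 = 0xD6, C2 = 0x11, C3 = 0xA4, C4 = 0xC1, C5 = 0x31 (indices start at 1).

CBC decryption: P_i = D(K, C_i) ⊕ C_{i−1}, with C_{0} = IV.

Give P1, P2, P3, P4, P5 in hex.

P1: D(K, 0xD6) = 0x47; 0x47 ⊕ 0x6D = 0x2A.
P2: D(K, 0x11) = 0x80; 0x80 ⊕ 0xD6 = 0x56.
P3: D(K, 0xA4) = 0x35; 0x35 ⊕ 0x11 = 0x24.
P4: D(K, 0xC1) = 0x50; 0x50 ⊕ 0xA4 = 0xF4.
P5: D(K, 0x31) = 0xA0; 0xA0 ⊕ 0xC1 = 0x61.

P1 = 0x2A, P2 = 0x56, P3 = 0x24, P4 = 0xF4, P5 = 0x61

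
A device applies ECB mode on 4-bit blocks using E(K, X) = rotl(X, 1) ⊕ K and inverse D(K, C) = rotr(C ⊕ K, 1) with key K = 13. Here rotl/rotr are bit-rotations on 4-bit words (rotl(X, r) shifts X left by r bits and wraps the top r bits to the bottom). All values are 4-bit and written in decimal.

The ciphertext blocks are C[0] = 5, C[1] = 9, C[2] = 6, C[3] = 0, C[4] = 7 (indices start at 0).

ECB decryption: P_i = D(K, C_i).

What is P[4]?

P[4]: D(K, 7) = 5.

P[4] = 5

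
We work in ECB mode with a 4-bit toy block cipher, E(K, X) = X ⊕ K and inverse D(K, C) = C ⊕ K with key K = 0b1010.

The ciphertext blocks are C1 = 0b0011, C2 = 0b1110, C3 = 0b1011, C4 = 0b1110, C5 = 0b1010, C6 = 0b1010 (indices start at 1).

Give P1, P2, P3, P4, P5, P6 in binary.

P1 = 0b1001, P2 = 0b0100, P3 = 0b0001, P4 = 0b0100, P5 = 0b0000, P6 = 0b0000

ECB decryption: P_i = D(K, C_i).
P1: D(K, 0b0011) = 0b1001.
P2: D(K, 0b1110) = 0b0100.
P3: D(K, 0b1011) = 0b0001.
P4: D(K, 0b1110) = 0b0100.
P5: D(K, 0b1010) = 0b0000.
P6: D(K, 0b1010) = 0b0000.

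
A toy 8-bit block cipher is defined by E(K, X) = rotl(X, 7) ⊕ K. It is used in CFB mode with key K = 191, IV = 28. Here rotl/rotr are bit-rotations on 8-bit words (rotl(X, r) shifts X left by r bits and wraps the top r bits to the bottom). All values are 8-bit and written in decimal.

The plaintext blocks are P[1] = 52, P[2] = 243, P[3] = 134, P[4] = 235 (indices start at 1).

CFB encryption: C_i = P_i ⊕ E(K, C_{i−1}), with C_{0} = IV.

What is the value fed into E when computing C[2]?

C[1]: E(K, 28) = 177; 52 ⊕ 177 = 133.
C[2]: E(K, 133) = 125; 243 ⊕ 125 = 142.
So the input to E for block [2] is 133.

133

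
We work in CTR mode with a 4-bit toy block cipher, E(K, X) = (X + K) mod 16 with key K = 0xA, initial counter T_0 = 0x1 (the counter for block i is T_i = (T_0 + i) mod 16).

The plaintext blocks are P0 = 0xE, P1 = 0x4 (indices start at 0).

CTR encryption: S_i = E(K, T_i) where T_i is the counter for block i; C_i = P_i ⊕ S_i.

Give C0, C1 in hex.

C0: T = 0x1, S = E(K, T) = 0xB; 0xE ⊕ 0xB = 0x5.
C1: T = 0x2, S = E(K, T) = 0xC; 0x4 ⊕ 0xC = 0x8.

C0 = 0x5, C1 = 0x8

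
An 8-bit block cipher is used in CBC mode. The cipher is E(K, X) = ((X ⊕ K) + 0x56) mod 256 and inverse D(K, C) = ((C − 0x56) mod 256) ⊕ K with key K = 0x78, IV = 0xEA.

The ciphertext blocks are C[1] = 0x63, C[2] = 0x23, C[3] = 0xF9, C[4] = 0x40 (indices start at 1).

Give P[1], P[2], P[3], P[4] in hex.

CBC decryption: P_i = D(K, C_i) ⊕ C_{i−1}, with C_{0} = IV.
P[1]: D(K, 0x63) = 0x75; 0x75 ⊕ 0xEA = 0x9F.
P[2]: D(K, 0x23) = 0xB5; 0xB5 ⊕ 0x63 = 0xD6.
P[3]: D(K, 0xF9) = 0xDB; 0xDB ⊕ 0x23 = 0xF8.
P[4]: D(K, 0x40) = 0x92; 0x92 ⊕ 0xF9 = 0x6B.

P[1] = 0x9F, P[2] = 0xD6, P[3] = 0xF8, P[4] = 0x6B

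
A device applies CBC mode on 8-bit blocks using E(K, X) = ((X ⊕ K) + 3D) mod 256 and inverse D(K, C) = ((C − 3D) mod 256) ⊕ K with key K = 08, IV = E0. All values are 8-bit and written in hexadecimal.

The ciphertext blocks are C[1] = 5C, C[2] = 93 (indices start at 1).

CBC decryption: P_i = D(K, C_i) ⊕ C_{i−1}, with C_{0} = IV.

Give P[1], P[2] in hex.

P[1]: D(K, 5C) = 17; 17 ⊕ E0 = F7.
P[2]: D(K, 93) = 5E; 5E ⊕ 5C = 02.

P[1] = F7, P[2] = 02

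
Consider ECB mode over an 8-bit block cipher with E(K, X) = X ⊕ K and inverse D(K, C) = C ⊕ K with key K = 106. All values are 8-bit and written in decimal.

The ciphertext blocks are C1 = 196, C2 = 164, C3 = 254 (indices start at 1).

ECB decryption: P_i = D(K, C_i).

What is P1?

P1 = 174

P1: D(K, 196) = 174.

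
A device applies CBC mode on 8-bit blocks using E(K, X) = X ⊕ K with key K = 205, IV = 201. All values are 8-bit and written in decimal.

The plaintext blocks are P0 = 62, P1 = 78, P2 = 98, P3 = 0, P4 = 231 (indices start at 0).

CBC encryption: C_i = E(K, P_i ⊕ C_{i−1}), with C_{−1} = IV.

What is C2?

C2 = 22

C0: P0 ⊕ 201 = 247; E(K, 247) = 58.
C1: P1 ⊕ 58 = 116; E(K, 116) = 185.
C2: P2 ⊕ 185 = 219; E(K, 219) = 22.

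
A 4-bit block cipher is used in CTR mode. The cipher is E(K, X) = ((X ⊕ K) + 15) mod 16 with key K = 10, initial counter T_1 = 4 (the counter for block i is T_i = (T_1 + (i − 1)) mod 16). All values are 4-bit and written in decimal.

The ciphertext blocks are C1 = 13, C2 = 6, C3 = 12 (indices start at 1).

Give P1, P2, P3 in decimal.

P1 = 0, P2 = 8, P3 = 7

CTR decryption: S_i = E(K, T_i) where T_i is the counter for block i; P_i = C_i ⊕ S_i.
P1: T = 4, S = E(K, T) = 13; 13 ⊕ 13 = 0.
P2: T = 5, S = E(K, T) = 14; 6 ⊕ 14 = 8.
P3: T = 6, S = E(K, T) = 11; 12 ⊕ 11 = 7.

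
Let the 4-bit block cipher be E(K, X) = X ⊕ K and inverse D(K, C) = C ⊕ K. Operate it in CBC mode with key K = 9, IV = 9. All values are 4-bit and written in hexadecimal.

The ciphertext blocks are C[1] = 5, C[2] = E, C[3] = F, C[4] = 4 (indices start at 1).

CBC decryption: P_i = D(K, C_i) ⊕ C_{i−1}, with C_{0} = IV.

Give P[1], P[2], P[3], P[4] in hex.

P[1]: D(K, 5) = C; C ⊕ 9 = 5.
P[2]: D(K, E) = 7; 7 ⊕ 5 = 2.
P[3]: D(K, F) = 6; 6 ⊕ E = 8.
P[4]: D(K, 4) = D; D ⊕ F = 2.

P[1] = 5, P[2] = 2, P[3] = 8, P[4] = 2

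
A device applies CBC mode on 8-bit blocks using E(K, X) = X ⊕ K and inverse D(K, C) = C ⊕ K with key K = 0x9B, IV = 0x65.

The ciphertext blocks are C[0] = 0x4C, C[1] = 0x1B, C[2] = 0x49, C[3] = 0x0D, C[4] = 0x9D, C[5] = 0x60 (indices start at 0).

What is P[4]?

CBC decryption: P_i = D(K, C_i) ⊕ C_{i−1}, with C_{−1} = IV.
P[4]: D(K, 0x9D) = 0x06; 0x06 ⊕ 0x0D = 0x0B.

P[4] = 0x0B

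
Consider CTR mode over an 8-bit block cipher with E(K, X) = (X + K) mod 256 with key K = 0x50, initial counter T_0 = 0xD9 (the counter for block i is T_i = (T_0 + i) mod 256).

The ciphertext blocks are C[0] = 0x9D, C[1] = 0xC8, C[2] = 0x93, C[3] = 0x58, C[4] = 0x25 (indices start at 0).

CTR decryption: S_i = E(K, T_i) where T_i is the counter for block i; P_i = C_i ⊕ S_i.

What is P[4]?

P[4]: T = 0xDD, S = E(K, T) = 0x2D; 0x25 ⊕ 0x2D = 0x08.

P[4] = 0x08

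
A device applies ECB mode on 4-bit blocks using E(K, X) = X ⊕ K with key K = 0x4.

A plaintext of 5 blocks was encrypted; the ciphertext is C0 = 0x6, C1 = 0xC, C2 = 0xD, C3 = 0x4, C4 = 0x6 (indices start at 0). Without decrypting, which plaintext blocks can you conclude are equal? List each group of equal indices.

ECB encrypts each block independently with the same key, so equal ciphertext blocks imply equal plaintext blocks.
C0 = C4 = 0x6, so P0 = P4.

P0 = P4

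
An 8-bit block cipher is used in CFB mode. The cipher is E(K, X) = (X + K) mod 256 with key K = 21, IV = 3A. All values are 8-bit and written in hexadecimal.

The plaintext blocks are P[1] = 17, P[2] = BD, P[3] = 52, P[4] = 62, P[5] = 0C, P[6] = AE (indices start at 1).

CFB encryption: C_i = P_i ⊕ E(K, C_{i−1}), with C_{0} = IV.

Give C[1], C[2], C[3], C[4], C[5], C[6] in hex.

C[1] = 4C, C[2] = D0, C[3] = A3, C[4] = A6, C[5] = CB, C[6] = 42

C[1]: E(K, 3A) = 5B; 17 ⊕ 5B = 4C.
C[2]: E(K, 4C) = 6D; BD ⊕ 6D = D0.
C[3]: E(K, D0) = F1; 52 ⊕ F1 = A3.
C[4]: E(K, A3) = C4; 62 ⊕ C4 = A6.
C[5]: E(K, A6) = C7; 0C ⊕ C7 = CB.
C[6]: E(K, CB) = EC; AE ⊕ EC = 42.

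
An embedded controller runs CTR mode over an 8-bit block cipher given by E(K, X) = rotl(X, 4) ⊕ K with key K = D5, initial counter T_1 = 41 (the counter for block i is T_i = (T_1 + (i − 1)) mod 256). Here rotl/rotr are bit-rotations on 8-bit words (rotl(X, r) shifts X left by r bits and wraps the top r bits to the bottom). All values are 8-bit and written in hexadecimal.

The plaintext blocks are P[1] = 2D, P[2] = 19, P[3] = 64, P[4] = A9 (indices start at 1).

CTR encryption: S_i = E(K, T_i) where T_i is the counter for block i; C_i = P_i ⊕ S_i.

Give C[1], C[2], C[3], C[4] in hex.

C[1]: T = 41, S = E(K, T) = C1; 2D ⊕ C1 = EC.
C[2]: T = 42, S = E(K, T) = F1; 19 ⊕ F1 = E8.
C[3]: T = 43, S = E(K, T) = E1; 64 ⊕ E1 = 85.
C[4]: T = 44, S = E(K, T) = 91; A9 ⊕ 91 = 38.

C[1] = EC, C[2] = E8, C[3] = 85, C[4] = 38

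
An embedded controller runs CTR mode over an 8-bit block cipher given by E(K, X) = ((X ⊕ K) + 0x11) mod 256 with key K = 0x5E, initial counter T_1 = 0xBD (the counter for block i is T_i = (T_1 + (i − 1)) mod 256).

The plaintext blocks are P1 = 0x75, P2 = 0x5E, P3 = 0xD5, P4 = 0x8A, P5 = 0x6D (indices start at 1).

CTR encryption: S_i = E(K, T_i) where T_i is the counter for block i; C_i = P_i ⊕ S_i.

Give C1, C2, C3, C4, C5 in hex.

C1: T = 0xBD, S = E(K, T) = 0xF4; 0x75 ⊕ 0xF4 = 0x81.
C2: T = 0xBE, S = E(K, T) = 0xF1; 0x5E ⊕ 0xF1 = 0xAF.
C3: T = 0xBF, S = E(K, T) = 0xF2; 0xD5 ⊕ 0xF2 = 0x27.
C4: T = 0xC0, S = E(K, T) = 0xAF; 0x8A ⊕ 0xAF = 0x25.
C5: T = 0xC1, S = E(K, T) = 0xB0; 0x6D ⊕ 0xB0 = 0xDD.

C1 = 0x81, C2 = 0xAF, C3 = 0x27, C4 = 0x25, C5 = 0xDD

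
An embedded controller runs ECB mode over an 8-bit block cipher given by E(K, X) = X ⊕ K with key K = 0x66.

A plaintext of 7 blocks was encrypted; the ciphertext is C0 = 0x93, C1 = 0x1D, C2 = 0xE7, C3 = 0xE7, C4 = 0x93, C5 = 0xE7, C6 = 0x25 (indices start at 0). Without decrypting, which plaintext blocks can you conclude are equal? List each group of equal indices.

ECB encrypts each block independently with the same key, so equal ciphertext blocks imply equal plaintext blocks.
C0 = C4 = 0x93, so P0 = P4.
C2 = C3 = C5 = 0xE7, so P2 = P3 = P5.

P0 = P4; P2 = P3 = P5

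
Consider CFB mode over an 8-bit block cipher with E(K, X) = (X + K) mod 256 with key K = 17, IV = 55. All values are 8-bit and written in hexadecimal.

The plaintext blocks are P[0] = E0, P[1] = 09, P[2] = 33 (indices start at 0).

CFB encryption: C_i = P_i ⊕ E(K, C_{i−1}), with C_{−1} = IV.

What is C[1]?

C[1] = AA

C[0]: E(K, 55) = 6C; E0 ⊕ 6C = 8C.
C[1]: E(K, 8C) = A3; 09 ⊕ A3 = AA.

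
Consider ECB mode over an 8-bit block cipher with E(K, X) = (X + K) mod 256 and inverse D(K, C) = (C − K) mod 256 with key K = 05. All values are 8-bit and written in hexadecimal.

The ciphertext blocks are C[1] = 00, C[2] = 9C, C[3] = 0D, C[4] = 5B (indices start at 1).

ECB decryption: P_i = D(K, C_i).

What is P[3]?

P[3] = 08

P[3]: D(K, 0D) = 08.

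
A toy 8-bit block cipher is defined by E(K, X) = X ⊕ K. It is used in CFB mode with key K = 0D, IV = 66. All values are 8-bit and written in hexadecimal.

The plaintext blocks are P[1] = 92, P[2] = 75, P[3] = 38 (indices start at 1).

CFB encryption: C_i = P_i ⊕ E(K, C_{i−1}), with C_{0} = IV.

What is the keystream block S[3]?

C[1]: E(K, 66) = 6B; 92 ⊕ 6B = F9.
C[2]: E(K, F9) = F4; 75 ⊕ F4 = 81.
C[3]: E(K, 81) = 8C; 38 ⊕ 8C = B4.
So S[3] = 8C.

8C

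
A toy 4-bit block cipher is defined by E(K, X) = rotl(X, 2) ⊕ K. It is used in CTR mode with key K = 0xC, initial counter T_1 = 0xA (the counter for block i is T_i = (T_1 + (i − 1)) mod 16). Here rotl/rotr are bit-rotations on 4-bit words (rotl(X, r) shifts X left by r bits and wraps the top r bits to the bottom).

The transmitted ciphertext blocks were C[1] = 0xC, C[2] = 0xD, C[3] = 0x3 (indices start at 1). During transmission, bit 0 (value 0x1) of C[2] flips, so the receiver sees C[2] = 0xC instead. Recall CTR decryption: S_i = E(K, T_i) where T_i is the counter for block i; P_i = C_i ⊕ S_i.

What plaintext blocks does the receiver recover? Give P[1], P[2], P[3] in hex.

Only C[2] changed, to 0xC. In CTR, a change in C_i flips the same bit in P_i only; the keystream is unaffected. Decrypting the received ciphertext:
P[1]: T = 0xA, S = E(K, T) = 0x6; 0xC ⊕ 0x6 = 0xA.
P[2]: T = 0xB, S = E(K, T) = 0x2; 0xC ⊕ 0x2 = 0xE.
P[3]: T = 0xC, S = E(K, T) = 0xF; 0x3 ⊕ 0xF = 0xC.
Blocks that differ from the original plaintext: P[2].

P[1] = 0xA, P[2] = 0xE, P[3] = 0xC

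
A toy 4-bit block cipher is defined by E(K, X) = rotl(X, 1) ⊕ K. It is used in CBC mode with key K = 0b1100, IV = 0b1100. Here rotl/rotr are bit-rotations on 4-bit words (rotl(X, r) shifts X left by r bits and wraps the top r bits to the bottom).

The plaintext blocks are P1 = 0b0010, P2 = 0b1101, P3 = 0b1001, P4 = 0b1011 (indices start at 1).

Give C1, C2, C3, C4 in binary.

C1 = 0b0001, C2 = 0b0101, C3 = 0b0101, C4 = 0b0001

CBC encryption: C_i = E(K, P_i ⊕ C_{i−1}), with C_{0} = IV.
C1: P1 ⊕ 0b1100 = 0b1110; E(K, 0b1110) = 0b0001.
C2: P2 ⊕ 0b0001 = 0b1100; E(K, 0b1100) = 0b0101.
C3: P3 ⊕ 0b0101 = 0b1100; E(K, 0b1100) = 0b0101.
C4: P4 ⊕ 0b0101 = 0b1110; E(K, 0b1110) = 0b0001.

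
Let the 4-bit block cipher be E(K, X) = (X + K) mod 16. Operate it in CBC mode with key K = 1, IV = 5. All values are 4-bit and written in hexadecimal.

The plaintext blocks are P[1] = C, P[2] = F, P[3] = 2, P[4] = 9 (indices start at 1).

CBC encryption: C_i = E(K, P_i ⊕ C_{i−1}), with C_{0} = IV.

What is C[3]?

C[3] = 5

C[1]: P[1] ⊕ 5 = 9; E(K, 9) = A.
C[2]: P[2] ⊕ A = 5; E(K, 5) = 6.
C[3]: P[3] ⊕ 6 = 4; E(K, 4) = 5.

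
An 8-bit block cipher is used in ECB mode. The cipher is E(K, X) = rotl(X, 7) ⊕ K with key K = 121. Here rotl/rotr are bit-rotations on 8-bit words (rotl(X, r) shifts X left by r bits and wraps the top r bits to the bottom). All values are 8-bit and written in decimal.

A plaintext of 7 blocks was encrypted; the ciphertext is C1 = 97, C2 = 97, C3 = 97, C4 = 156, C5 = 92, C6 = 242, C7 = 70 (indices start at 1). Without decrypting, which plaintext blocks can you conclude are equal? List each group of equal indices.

P1 = P2 = P3

ECB encrypts each block independently with the same key, so equal ciphertext blocks imply equal plaintext blocks.
C1 = C2 = C3 = 97, so P1 = P2 = P3.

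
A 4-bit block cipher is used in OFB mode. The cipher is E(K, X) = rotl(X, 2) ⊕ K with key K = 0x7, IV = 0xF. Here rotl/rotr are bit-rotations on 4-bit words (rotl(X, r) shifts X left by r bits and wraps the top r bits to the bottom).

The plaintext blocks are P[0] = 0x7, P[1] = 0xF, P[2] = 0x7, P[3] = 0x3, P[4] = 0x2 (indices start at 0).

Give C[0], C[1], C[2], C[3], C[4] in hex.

OFB encryption: S_i = E(K, S_{i−1}) with S_{−1} = IV; C_i = P_i ⊕ S_i.
C[0]: S = E(K, 0xF) = 0x8; 0x7 ⊕ 0x8 = 0xF.
C[1]: S = E(K, 0x8) = 0x5; 0xF ⊕ 0x5 = 0xA.
C[2]: S = E(K, 0x5) = 0x2; 0x7 ⊕ 0x2 = 0x5.
C[3]: S = E(K, 0x2) = 0xF; 0x3 ⊕ 0xF = 0xC.
C[4]: S = E(K, 0xF) = 0x8; 0x2 ⊕ 0x8 = 0xA.

C[0] = 0xF, C[1] = 0xA, C[2] = 0x5, C[3] = 0xC, C[4] = 0xA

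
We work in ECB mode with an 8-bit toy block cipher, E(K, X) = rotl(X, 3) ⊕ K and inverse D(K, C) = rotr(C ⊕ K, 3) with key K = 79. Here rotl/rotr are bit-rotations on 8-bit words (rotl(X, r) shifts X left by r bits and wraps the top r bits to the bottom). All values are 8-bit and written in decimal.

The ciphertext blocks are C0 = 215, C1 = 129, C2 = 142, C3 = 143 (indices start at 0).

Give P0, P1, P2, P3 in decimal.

P0 = 19, P1 = 217, P2 = 56, P3 = 24

ECB decryption: P_i = D(K, C_i).
P0: D(K, 215) = 19.
P1: D(K, 129) = 217.
P2: D(K, 142) = 56.
P3: D(K, 143) = 24.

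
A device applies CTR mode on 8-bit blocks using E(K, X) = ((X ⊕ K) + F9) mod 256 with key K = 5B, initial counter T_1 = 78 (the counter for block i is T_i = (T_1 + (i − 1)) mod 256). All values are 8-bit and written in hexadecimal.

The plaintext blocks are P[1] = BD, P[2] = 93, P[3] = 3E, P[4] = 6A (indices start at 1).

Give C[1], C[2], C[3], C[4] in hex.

C[1] = A1, C[2] = 88, C[3] = 24, C[4] = 73

CTR encryption: S_i = E(K, T_i) where T_i is the counter for block i; C_i = P_i ⊕ S_i.
C[1]: T = 78, S = E(K, T) = 1C; BD ⊕ 1C = A1.
C[2]: T = 79, S = E(K, T) = 1B; 93 ⊕ 1B = 88.
C[3]: T = 7A, S = E(K, T) = 1A; 3E ⊕ 1A = 24.
C[4]: T = 7B, S = E(K, T) = 19; 6A ⊕ 19 = 73.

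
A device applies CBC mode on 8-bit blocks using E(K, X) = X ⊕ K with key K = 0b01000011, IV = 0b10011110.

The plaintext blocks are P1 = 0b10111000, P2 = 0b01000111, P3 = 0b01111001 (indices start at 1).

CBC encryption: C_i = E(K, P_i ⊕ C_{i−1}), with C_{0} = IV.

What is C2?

C1: P1 ⊕ 0b10011110 = 0b00100110; E(K, 0b00100110) = 0b01100101.
C2: P2 ⊕ 0b01100101 = 0b00100010; E(K, 0b00100010) = 0b01100001.

C2 = 0b01100001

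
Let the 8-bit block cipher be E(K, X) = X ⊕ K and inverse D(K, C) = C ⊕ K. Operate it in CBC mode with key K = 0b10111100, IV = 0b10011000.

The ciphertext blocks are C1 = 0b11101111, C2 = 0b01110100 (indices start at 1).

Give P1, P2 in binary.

P1 = 0b11001011, P2 = 0b00100111

CBC decryption: P_i = D(K, C_i) ⊕ C_{i−1}, with C_{0} = IV.
P1: D(K, 0b11101111) = 0b01010011; 0b01010011 ⊕ 0b10011000 = 0b11001011.
P2: D(K, 0b01110100) = 0b11001000; 0b11001000 ⊕ 0b11101111 = 0b00100111.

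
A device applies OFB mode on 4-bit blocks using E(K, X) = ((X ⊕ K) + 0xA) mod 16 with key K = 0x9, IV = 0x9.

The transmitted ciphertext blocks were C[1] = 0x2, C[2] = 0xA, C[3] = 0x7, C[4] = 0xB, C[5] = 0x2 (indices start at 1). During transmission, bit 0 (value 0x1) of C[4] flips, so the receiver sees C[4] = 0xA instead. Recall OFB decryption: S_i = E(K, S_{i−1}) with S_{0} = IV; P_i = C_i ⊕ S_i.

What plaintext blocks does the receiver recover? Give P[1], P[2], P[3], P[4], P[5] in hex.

P[1] = 0x8, P[2] = 0x7, P[3] = 0x9, P[4] = 0xB, P[5] = 0x0

Only C[4] changed, to 0xA. In OFB, a change in C_i flips the same bit in P_i only; the keystream is unaffected. Decrypting the received ciphertext:
P[1]: S = E(K, 0x9) = 0xA; 0x2 ⊕ 0xA = 0x8.
P[2]: S = E(K, 0xA) = 0xD; 0xA ⊕ 0xD = 0x7.
P[3]: S = E(K, 0xD) = 0xE; 0x7 ⊕ 0xE = 0x9.
P[4]: S = E(K, 0xE) = 0x1; 0xA ⊕ 0x1 = 0xB.
P[5]: S = E(K, 0x1) = 0x2; 0x2 ⊕ 0x2 = 0x0.
Blocks that differ from the original plaintext: P[4].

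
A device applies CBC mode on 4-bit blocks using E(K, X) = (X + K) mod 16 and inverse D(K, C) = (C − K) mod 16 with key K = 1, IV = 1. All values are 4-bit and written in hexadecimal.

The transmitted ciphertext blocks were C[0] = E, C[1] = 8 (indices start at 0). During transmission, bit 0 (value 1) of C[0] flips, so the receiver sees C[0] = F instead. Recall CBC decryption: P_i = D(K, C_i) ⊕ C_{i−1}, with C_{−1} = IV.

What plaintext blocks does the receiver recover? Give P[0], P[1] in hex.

P[0] = F, P[1] = 8

Only C[0] changed, to F. In CBC, a change in C_i garbles P_i and flips the same bit in P_{i+1}. Decrypting the received ciphertext:
P[0]: D(K, F) = E; E ⊕ 1 = F.
P[1]: D(K, 8) = 7; 7 ⊕ F = 8.
Blocks that differ from the original plaintext: P[0], P[1].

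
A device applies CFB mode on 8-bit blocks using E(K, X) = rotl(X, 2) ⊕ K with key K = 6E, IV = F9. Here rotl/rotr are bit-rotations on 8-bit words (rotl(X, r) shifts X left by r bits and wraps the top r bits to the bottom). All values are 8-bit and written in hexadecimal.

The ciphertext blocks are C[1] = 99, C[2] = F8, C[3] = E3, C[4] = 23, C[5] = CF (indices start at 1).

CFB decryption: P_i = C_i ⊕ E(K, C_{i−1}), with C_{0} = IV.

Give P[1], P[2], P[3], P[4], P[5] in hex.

P[1] = 10, P[2] = F0, P[3] = 6E, P[4] = C2, P[5] = 2D

P[1]: E(K, F9) = 89; 99 ⊕ 89 = 10.
P[2]: E(K, 99) = 08; F8 ⊕ 08 = F0.
P[3]: E(K, F8) = 8D; E3 ⊕ 8D = 6E.
P[4]: E(K, E3) = E1; 23 ⊕ E1 = C2.
P[5]: E(K, 23) = E2; CF ⊕ E2 = 2D.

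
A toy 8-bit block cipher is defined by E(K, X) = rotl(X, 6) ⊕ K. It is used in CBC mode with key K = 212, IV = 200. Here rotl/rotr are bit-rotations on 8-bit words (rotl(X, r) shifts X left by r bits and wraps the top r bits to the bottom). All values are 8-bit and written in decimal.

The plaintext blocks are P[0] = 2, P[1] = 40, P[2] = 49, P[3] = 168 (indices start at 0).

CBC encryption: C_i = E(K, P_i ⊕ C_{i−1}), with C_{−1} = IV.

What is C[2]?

C[2] = 73

C[0]: P[0] ⊕ 200 = 202; E(K, 202) = 102.
C[1]: P[1] ⊕ 102 = 78; E(K, 78) = 71.
C[2]: P[2] ⊕ 71 = 118; E(K, 118) = 73.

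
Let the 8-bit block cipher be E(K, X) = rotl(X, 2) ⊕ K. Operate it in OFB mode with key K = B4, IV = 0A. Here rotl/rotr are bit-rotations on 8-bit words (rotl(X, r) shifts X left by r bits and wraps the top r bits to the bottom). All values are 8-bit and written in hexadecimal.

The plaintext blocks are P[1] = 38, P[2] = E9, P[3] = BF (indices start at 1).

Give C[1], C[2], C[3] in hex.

OFB encryption: S_i = E(K, S_{i−1}) with S_{0} = IV; C_i = P_i ⊕ S_i.
C[1]: S = E(K, 0A) = 9C; 38 ⊕ 9C = A4.
C[2]: S = E(K, 9C) = C6; E9 ⊕ C6 = 2F.
C[3]: S = E(K, C6) = AF; BF ⊕ AF = 10.

C[1] = A4, C[2] = 2F, C[3] = 10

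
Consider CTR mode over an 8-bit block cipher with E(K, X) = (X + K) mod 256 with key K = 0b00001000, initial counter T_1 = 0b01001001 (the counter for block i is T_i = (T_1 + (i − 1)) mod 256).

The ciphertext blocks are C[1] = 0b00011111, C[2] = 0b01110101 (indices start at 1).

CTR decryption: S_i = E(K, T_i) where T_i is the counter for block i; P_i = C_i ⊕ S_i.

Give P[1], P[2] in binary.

P[1]: T = 0b01001001, S = E(K, T) = 0b01010001; 0b00011111 ⊕ 0b01010001 = 0b01001110.
P[2]: T = 0b01001010, S = E(K, T) = 0b01010010; 0b01110101 ⊕ 0b01010010 = 0b00100111.

P[1] = 0b01001110, P[2] = 0b00100111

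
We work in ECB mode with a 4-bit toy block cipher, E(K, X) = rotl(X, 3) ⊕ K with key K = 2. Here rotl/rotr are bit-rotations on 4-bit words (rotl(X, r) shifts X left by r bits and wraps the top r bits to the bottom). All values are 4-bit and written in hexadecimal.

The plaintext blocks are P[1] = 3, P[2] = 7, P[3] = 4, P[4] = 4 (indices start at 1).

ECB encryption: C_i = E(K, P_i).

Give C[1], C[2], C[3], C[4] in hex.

C[1]: E(K, 3) = B.
C[2]: E(K, 7) = 9.
C[3]: E(K, 4) = 0.
C[4]: E(K, 4) = 0.

C[1] = B, C[2] = 9, C[3] = 0, C[4] = 0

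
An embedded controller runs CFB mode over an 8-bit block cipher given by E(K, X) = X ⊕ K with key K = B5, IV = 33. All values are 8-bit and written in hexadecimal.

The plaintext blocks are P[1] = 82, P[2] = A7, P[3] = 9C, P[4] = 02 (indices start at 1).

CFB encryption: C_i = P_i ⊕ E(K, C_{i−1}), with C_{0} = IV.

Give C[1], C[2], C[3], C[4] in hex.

C[1] = 04, C[2] = 16, C[3] = 3F, C[4] = 88

C[1]: E(K, 33) = 86; 82 ⊕ 86 = 04.
C[2]: E(K, 04) = B1; A7 ⊕ B1 = 16.
C[3]: E(K, 16) = A3; 9C ⊕ A3 = 3F.
C[4]: E(K, 3F) = 8A; 02 ⊕ 8A = 88.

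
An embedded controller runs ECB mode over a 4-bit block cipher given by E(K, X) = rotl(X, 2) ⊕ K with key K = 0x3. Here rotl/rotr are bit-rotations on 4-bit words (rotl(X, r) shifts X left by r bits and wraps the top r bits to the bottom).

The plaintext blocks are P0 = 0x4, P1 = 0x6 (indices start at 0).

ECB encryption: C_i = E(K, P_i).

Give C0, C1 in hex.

C0 = 0x2, C1 = 0xA

C0: E(K, 0x4) = 0x2.
C1: E(K, 0x6) = 0xA.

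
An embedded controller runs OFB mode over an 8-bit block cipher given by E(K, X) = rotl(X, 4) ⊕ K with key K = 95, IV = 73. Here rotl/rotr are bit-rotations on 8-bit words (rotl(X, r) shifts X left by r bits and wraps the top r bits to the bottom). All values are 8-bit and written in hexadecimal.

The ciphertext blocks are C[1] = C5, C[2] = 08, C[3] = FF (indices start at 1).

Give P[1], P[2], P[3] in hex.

OFB decryption: S_i = E(K, S_{i−1}) with S_{0} = IV; P_i = C_i ⊕ S_i.
P[1]: S = E(K, 73) = A2; C5 ⊕ A2 = 67.
P[2]: S = E(K, A2) = BF; 08 ⊕ BF = B7.
P[3]: S = E(K, BF) = 6E; FF ⊕ 6E = 91.

P[1] = 67, P[2] = B7, P[3] = 91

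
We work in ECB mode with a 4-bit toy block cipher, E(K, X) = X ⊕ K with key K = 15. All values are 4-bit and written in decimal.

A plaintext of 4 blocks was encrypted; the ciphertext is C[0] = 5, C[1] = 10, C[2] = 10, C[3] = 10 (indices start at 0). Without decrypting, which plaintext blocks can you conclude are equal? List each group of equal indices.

ECB encrypts each block independently with the same key, so equal ciphertext blocks imply equal plaintext blocks.
C[1] = C[2] = C[3] = 10, so P[1] = P[2] = P[3].

P[1] = P[2] = P[3]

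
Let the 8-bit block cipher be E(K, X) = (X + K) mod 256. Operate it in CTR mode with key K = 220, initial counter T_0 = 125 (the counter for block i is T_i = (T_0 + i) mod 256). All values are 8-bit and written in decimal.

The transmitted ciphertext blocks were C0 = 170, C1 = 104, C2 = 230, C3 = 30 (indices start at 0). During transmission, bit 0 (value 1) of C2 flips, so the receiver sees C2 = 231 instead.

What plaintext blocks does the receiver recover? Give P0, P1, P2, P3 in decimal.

P0 = 243, P1 = 50, P2 = 188, P3 = 66

CTR decryption: S_i = E(K, T_i) where T_i is the counter for block i; P_i = C_i ⊕ S_i.
Only C2 changed, to 231. In CTR, a change in C_i flips the same bit in P_i only; the keystream is unaffected. Decrypting the received ciphertext:
P0: T = 125, S = E(K, T) = 89; 170 ⊕ 89 = 243.
P1: T = 126, S = E(K, T) = 90; 104 ⊕ 90 = 50.
P2: T = 127, S = E(K, T) = 91; 231 ⊕ 91 = 188.
P3: T = 128, S = E(K, T) = 92; 30 ⊕ 92 = 66.
Blocks that differ from the original plaintext: P2.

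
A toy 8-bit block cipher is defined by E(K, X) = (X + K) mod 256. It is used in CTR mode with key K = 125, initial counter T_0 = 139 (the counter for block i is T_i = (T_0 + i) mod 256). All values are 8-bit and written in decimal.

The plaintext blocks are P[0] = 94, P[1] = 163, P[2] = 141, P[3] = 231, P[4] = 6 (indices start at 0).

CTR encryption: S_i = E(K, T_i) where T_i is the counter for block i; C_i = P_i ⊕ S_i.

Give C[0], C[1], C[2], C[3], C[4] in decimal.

C[0] = 86, C[1] = 170, C[2] = 135, C[3] = 236, C[4] = 10

C[0]: T = 139, S = E(K, T) = 8; 94 ⊕ 8 = 86.
C[1]: T = 140, S = E(K, T) = 9; 163 ⊕ 9 = 170.
C[2]: T = 141, S = E(K, T) = 10; 141 ⊕ 10 = 135.
C[3]: T = 142, S = E(K, T) = 11; 231 ⊕ 11 = 236.
C[4]: T = 143, S = E(K, T) = 12; 6 ⊕ 12 = 10.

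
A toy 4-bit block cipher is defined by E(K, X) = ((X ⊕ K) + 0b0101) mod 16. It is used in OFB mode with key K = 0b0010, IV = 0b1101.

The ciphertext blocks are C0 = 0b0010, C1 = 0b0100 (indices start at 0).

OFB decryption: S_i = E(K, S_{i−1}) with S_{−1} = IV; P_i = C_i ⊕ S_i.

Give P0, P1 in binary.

P0 = 0b0110, P1 = 0b1111

P0: S = E(K, 0b1101) = 0b0100; 0b0010 ⊕ 0b0100 = 0b0110.
P1: S = E(K, 0b0100) = 0b1011; 0b0100 ⊕ 0b1011 = 0b1111.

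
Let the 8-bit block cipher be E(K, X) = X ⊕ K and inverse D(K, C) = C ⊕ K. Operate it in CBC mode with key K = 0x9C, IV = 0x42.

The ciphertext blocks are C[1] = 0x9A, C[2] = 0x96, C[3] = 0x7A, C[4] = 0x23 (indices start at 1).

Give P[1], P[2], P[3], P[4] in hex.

P[1] = 0x44, P[2] = 0x90, P[3] = 0x70, P[4] = 0xC5

CBC decryption: P_i = D(K, C_i) ⊕ C_{i−1}, with C_{0} = IV.
P[1]: D(K, 0x9A) = 0x06; 0x06 ⊕ 0x42 = 0x44.
P[2]: D(K, 0x96) = 0x0A; 0x0A ⊕ 0x9A = 0x90.
P[3]: D(K, 0x7A) = 0xE6; 0xE6 ⊕ 0x96 = 0x70.
P[4]: D(K, 0x23) = 0xBF; 0xBF ⊕ 0x7A = 0xC5.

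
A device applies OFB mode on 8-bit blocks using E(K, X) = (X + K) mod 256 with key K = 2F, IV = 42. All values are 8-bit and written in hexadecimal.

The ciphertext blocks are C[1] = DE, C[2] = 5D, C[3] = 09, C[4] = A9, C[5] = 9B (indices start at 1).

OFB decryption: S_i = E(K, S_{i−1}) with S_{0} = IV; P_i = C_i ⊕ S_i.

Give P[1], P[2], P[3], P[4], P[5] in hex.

P[1] = AF, P[2] = FD, P[3] = C6, P[4] = 57, P[5] = B6

P[1]: S = E(K, 42) = 71; DE ⊕ 71 = AF.
P[2]: S = E(K, 71) = A0; 5D ⊕ A0 = FD.
P[3]: S = E(K, A0) = CF; 09 ⊕ CF = C6.
P[4]: S = E(K, CF) = FE; A9 ⊕ FE = 57.
P[5]: S = E(K, FE) = 2D; 9B ⊕ 2D = B6.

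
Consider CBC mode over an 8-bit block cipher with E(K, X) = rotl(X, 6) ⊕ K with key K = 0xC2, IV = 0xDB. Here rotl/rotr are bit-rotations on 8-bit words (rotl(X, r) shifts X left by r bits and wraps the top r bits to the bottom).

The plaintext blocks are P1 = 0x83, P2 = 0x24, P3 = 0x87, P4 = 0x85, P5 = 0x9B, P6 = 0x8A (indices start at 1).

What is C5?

CBC encryption: C_i = E(K, P_i ⊕ C_{i−1}), with C_{0} = IV.
C1: P1 ⊕ 0xDB = 0x58; E(K, 0x58) = 0xD4.
C2: P2 ⊕ 0xD4 = 0xF0; E(K, 0xF0) = 0xFE.
C3: P3 ⊕ 0xFE = 0x79; E(K, 0x79) = 0x9C.
C4: P4 ⊕ 0x9C = 0x19; E(K, 0x19) = 0x84.
C5: P5 ⊕ 0x84 = 0x1F; E(K, 0x1F) = 0x05.

C5 = 0x05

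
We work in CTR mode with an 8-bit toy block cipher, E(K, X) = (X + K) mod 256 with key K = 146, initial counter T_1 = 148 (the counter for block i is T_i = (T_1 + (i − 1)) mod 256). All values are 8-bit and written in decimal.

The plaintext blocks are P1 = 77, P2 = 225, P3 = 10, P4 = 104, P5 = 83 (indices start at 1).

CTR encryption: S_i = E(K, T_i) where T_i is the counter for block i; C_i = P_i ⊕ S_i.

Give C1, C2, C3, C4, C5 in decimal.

C1: T = 148, S = E(K, T) = 38; 77 ⊕ 38 = 107.
C2: T = 149, S = E(K, T) = 39; 225 ⊕ 39 = 198.
C3: T = 150, S = E(K, T) = 40; 10 ⊕ 40 = 34.
C4: T = 151, S = E(K, T) = 41; 104 ⊕ 41 = 65.
C5: T = 152, S = E(K, T) = 42; 83 ⊕ 42 = 121.

C1 = 107, C2 = 198, C3 = 34, C4 = 65, C5 = 121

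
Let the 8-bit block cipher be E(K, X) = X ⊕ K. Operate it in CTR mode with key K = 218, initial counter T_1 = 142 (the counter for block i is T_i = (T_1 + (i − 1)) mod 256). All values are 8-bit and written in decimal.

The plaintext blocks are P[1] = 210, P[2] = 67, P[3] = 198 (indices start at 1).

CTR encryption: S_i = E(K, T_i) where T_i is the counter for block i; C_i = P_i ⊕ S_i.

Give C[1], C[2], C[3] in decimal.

C[1]: T = 142, S = E(K, T) = 84; 210 ⊕ 84 = 134.
C[2]: T = 143, S = E(K, T) = 85; 67 ⊕ 85 = 22.
C[3]: T = 144, S = E(K, T) = 74; 198 ⊕ 74 = 140.

C[1] = 134, C[2] = 22, C[3] = 140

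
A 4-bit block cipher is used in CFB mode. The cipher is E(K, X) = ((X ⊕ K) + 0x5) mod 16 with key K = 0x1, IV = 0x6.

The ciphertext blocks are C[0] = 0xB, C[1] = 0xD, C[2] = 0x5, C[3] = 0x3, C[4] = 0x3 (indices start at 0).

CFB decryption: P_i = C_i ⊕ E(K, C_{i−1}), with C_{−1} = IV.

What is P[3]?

P[3] = 0xA

P[3]: E(K, 0x5) = 0x9; 0x3 ⊕ 0x9 = 0xA.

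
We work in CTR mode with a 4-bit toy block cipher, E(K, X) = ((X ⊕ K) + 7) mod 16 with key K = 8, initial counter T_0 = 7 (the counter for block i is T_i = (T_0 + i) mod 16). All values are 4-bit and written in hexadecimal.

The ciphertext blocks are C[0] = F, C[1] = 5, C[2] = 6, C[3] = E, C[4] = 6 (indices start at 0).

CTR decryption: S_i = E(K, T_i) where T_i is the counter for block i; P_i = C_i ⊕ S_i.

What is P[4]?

P[4] = C

P[4]: T = B, S = E(K, T) = A; 6 ⊕ A = C.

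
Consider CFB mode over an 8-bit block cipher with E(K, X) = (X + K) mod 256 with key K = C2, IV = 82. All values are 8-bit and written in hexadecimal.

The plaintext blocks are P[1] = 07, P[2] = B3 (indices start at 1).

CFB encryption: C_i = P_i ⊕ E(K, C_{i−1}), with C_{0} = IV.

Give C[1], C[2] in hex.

C[1] = 43, C[2] = B6

C[1]: E(K, 82) = 44; 07 ⊕ 44 = 43.
C[2]: E(K, 43) = 05; B3 ⊕ 05 = B6.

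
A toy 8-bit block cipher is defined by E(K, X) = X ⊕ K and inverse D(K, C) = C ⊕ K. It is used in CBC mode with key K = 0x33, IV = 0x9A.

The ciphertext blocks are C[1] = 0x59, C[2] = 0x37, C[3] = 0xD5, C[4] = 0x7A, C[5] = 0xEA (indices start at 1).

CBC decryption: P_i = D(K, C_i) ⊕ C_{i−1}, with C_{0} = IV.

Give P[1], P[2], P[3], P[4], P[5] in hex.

P[1] = 0xF0, P[2] = 0x5D, P[3] = 0xD1, P[4] = 0x9C, P[5] = 0xA3

P[1]: D(K, 0x59) = 0x6A; 0x6A ⊕ 0x9A = 0xF0.
P[2]: D(K, 0x37) = 0x04; 0x04 ⊕ 0x59 = 0x5D.
P[3]: D(K, 0xD5) = 0xE6; 0xE6 ⊕ 0x37 = 0xD1.
P[4]: D(K, 0x7A) = 0x49; 0x49 ⊕ 0xD5 = 0x9C.
P[5]: D(K, 0xEA) = 0xD9; 0xD9 ⊕ 0x7A = 0xA3.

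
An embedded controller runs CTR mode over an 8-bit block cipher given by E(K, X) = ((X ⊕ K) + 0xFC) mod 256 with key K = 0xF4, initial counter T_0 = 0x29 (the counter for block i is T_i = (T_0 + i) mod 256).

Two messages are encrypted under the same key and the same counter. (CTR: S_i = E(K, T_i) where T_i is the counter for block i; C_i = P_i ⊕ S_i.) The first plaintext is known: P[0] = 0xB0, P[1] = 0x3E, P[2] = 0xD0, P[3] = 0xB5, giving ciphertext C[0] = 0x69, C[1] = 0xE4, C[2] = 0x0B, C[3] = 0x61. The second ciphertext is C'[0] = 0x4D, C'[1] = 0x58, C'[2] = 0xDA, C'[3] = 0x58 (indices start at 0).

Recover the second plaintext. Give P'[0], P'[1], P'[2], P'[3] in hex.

P'[0] = 0x94, P'[1] = 0x82, P'[2] = 0x01, P'[3] = 0x8C

In CTR with a reused counter, both messages share the same keystream S_i, so C_i ⊕ C'_i = P_i ⊕ P'_i and thus P'_i = P_i ⊕ C_i ⊕ C'_i.
P'[0]: 0xB0 ⊕ 0x69 ⊕ 0x4D = 0x94.
P'[1]: 0x3E ⊕ 0xE4 ⊕ 0x58 = 0x82.
P'[2]: 0xD0 ⊕ 0x0B ⊕ 0xDA = 0x01.
P'[3]: 0xB5 ⊕ 0x61 ⊕ 0x58 = 0x8C.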